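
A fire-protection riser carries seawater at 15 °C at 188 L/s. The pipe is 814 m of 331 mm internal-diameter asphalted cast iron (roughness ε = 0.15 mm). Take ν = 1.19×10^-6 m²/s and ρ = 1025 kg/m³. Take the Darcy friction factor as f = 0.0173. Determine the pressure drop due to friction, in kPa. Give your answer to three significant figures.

Δp ≈ 104 kPa

V = 4Q/(πD²) = 4·0.188/(π·0.331²) = 2.185 m/s
h_f = f(L/D)V²/(2g) = 0.01730·(814/0.331)·2.185²/(2·9.81) = 10.35 m
Δp = ρg·h_f = 1025·9.81·10.35 = 104.1 kPa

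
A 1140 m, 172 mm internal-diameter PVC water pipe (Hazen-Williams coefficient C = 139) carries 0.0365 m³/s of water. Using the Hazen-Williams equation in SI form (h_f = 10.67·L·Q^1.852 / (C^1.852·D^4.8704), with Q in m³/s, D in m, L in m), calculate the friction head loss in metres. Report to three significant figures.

h_f = 10.67·1140·0.0365^1.852 / (139^1.852·0.172^4.8704) = 15.03 m

h_f ≈ 15.0 m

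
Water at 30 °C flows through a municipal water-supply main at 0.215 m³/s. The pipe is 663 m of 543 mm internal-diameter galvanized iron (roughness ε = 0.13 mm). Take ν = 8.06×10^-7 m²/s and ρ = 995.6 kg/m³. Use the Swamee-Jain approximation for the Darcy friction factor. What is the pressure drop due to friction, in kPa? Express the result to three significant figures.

Δp ≈ 8.18 kPa

V = 4Q/(πD²) = 4·0.215/(π·0.543²) = 0.9284 m/s
Re = VD/ν = 0.9284·0.543/8.06×10^-7 = 6.25×10^5 → turbulent
ε/D = 0.13/543 = 2.39×10^-4
Swamee-Jain: f = 0.01561
h_f = f(L/D)V²/(2g) = 0.01561·(663/0.543)·0.9284²/(2·9.81) = 0.8374 m
Δp = ρg·h_f = 995.6·9.81·0.8374 = 8.179 kPa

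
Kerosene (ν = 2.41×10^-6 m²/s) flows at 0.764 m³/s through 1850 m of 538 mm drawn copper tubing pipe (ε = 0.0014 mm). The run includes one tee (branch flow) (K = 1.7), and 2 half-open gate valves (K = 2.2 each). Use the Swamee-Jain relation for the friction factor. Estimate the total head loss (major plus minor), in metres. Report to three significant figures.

V = 4Q/(πD²) = 3.361 m/s; V²/2g = 0.5757 m
Re = 7.50×10^5, ε/D = 2.60×10^-6 → f = 0.01224 (Swamee-Jain)
Major: h_f = f(L/D)·V²/2g = 0.01224·3439·0.5757 = 24.24 m
Minor: ΣK = 6.10; h_m = ΣK·V²/2g = 3.512 m
Total H_L = 24.24 + 3.512 = 27.75 m

H_L ≈ 27.8 m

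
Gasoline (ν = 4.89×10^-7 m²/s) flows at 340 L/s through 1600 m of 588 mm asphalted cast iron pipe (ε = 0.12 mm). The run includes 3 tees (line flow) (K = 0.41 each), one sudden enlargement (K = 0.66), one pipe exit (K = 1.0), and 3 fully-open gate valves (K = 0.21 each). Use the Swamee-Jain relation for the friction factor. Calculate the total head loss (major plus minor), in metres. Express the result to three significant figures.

H_L ≈ 3.44 m

V = 4Q/(πD²) = 1.252 m/s; V²/2g = 0.07990 m
Re = 1.51×10^6, ε/D = 2.04×10^-4 → f = 0.01452 (Swamee-Jain)
Major: h_f = f(L/D)·V²/2g = 0.01452·2721·0.07990 = 3.158 m
Minor: ΣK = 3.52; h_m = ΣK·V²/2g = 0.2813 m
Total H_L = 3.158 + 0.2813 = 3.439 m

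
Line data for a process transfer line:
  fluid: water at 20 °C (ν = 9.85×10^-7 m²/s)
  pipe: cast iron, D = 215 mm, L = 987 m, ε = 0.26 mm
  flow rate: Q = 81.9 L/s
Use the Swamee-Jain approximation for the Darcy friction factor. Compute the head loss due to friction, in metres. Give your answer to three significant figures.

V = 4Q/(πD²) = 4·0.0819/(π·0.215²) = 2.256 m/s
Re = VD/ν = 2.256·0.215/9.85×10^-7 = 4.92×10^5 → turbulent
ε/D = 0.26/215 = 0.00121
Swamee-Jain: f = 0.02123
h_f = f(L/D)V²/(2g) = 0.02123·(987/0.215)·2.256²/(2·9.81) = 25.28 m

h_f ≈ 25.3 m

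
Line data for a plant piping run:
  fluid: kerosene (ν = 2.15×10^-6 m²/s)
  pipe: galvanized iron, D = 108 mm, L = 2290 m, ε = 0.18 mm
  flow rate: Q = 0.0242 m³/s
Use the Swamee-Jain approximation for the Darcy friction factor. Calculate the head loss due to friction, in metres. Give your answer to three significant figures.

V = 4Q/(πD²) = 4·0.0242/(π·0.108²) = 2.642 m/s
Re = VD/ν = 2.642·0.108/2.15×10^-6 = 1.33×10^5 → turbulent
ε/D = 0.18/108 = 0.00167
Swamee-Jain: f = 0.02399
h_f = f(L/D)V²/(2g) = 0.02399·(2290/0.108)·2.642²/(2·9.81) = 180.9 m

h_f ≈ 181 m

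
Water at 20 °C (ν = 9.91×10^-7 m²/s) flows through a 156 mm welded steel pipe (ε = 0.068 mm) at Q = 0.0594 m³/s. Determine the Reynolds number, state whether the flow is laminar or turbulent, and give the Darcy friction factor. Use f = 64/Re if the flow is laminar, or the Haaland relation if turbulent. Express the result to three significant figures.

Re ≈ 4.89×10^5; turbulent; f ≈ 0.0172

V = 4Q/(πD²) = 3.108 m/s
Re = VD/ν = 3.108·0.156/9.91×10^-7 = 4.89×10^5
Re > 4000 → turbulent; ε/D = 4.36×10^-4
Haaland: f = 0.01718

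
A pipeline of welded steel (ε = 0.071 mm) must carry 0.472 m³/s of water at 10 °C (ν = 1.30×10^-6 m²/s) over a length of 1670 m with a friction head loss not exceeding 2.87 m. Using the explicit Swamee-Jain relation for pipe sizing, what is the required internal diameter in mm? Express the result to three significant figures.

D ≈ 692 mm

Swamee-Jain (Type III): D = 0.66·[ε^1.25·(LQ²/(gh_f))^4.75 + ν·Q^9.4·(L/(gh_f))^5.2]^0.04
LQ²/(gh_f) = 13.21; L/(gh_f) = 59.32
Term 1 = ε^1.25·(…)^4.75 = 1.38; Term 2 = ν·Q^9.4·(…)^5.2 = 1.86
D = 0.66·(1.38 + 1.86)^0.04 = 0.6918 m = 692 mm
Check: V = 1.26 m/s, Re = 6.68×10^5, f = 0.01405, h_f = 2.73 m ≈ 2.87 m ✓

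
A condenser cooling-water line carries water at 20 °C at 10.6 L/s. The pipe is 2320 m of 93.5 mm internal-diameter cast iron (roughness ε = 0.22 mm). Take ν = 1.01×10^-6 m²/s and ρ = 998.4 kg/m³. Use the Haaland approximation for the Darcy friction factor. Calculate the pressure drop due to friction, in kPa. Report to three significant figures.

Δp ≈ 752 kPa

V = 4Q/(πD²) = 4·0.0106/(π·0.0935²) = 1.544 m/s
Re = VD/ν = 1.544·0.0935/1.01×10^-6 = 1.43×10^5 → turbulent
ε/D = 0.22/93.5 = 0.00235
Haaland: f = 0.02549
h_f = f(L/D)V²/(2g) = 0.02549·(2320/0.0935)·1.544²/(2·9.81) = 76.83 m
Δp = ρg·h_f = 998.4·9.81·76.83 = 752.5 kPa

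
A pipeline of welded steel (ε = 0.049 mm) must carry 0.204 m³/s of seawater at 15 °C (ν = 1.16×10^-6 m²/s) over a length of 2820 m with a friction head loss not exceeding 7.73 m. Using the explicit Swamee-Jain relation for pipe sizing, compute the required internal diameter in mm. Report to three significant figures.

Swamee-Jain (Type III): D = 0.66·[ε^1.25·(LQ²/(gh_f))^4.75 + ν·Q^9.4·(L/(gh_f))^5.2]^0.04
LQ²/(gh_f) = 1.548; L/(gh_f) = 37.19
Term 1 = ε^1.25·(…)^4.75 = 3.26×10^-5; Term 2 = ν·Q^9.4·(…)^5.2 = 5.51×10^-5
D = 0.66·(3.26×10^-5 + 5.51×10^-5)^0.04 = 0.4542 m = 454 mm
Check: V = 1.26 m/s, Re = 4.93×10^5, f = 0.01458, h_f = 7.31 m ≈ 7.73 m ✓

D ≈ 454 mm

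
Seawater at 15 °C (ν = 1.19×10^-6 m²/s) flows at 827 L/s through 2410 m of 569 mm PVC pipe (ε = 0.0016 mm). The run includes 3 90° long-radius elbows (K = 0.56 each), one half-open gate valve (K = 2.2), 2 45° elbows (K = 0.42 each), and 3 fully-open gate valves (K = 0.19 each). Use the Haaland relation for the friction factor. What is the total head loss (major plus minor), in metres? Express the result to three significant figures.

V = 4Q/(πD²) = 3.252 m/s; V²/2g = 0.5391 m
Re = 1.56×10^6, ε/D = 2.81×10^-6 → f = 0.01083 (Haaland)
Major: h_f = f(L/D)·V²/2g = 0.01083·4236·0.5391 = 24.74 m
Minor: ΣK = 5.29; h_m = ΣK·V²/2g = 2.852 m
Total H_L = 24.74 + 2.852 = 27.59 m

H_L ≈ 27.6 m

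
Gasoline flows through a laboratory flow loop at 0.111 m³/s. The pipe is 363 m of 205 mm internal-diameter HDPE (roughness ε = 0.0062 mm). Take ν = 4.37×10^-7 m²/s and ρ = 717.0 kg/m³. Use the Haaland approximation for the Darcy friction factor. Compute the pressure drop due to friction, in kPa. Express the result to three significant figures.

V = 4Q/(πD²) = 4·0.111/(π·0.205²) = 3.363 m/s
Re = VD/ν = 3.363·0.205/4.37×10^-7 = 1.58×10^6 → turbulent
ε/D = 0.0062/205 = 3.02×10^-5
Haaland: f = 0.01151
h_f = f(L/D)V²/(2g) = 0.01151·(363/0.205)·3.363²/(2·9.81) = 11.75 m
Δp = ρg·h_f = 717.0·9.81·11.75 = 82.62 kPa

Δp ≈ 82.6 kPa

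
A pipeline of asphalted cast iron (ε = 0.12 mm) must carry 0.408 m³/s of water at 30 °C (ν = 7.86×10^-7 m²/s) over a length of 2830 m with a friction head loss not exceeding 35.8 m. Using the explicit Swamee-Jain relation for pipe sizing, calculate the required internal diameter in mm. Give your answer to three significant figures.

D ≈ 447 mm

Swamee-Jain (Type III): D = 0.66·[ε^1.25·(LQ²/(gh_f))^4.75 + ν·Q^9.4·(L/(gh_f))^5.2]^0.04
LQ²/(gh_f) = 1.341; L/(gh_f) = 8.058
Term 1 = ε^1.25·(…)^4.75 = 5.07×10^-5; Term 2 = ν·Q^9.4·(…)^5.2 = 8.87×10^-6
D = 0.66·(5.07×10^-5 + 8.87×10^-6)^0.04 = 0.4472 m = 447 mm
Check: V = 2.60 m/s, Re = 1.48×10^6, f = 0.01522, h_f = 33.1 m ≈ 35.8 m ✓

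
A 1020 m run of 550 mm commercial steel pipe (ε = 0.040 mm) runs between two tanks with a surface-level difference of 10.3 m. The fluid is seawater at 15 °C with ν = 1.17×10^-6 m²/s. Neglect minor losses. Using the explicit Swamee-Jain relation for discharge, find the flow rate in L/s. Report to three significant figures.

Swamee-Jain (Type II): Q = -0.965·√(gD⁵h_f/L)·ln[ε/(3.7D) + √(3.17ν²L/(gD³h_f))]
√(gD⁵h_f/L) = √(9.81·0.550⁵·10.3/1020) = 0.07061
ε/(3.7D) = 1.97×10^-5; √(3.17ν²L/(gD³h_f)) = 1.62×10^-5
Q = -0.965·0.07061·ln(3.588×10^-5) = 0.6974 m³/s
Check: V = 2.94 m/s, Re = 1.38×10^6, f = 0.01271, h_f = 10.4 m ≈ 10.3 m ✓

Q ≈ 697 L/s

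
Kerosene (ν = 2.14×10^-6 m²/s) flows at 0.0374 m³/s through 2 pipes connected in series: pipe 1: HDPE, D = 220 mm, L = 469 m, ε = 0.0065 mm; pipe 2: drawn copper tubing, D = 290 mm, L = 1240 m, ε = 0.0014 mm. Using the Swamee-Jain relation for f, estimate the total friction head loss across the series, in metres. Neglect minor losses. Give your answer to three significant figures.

Pipe 1: V = 0.9839 m/s, Re = 1.01×10^5, ε/D = 2.95×10^-5, f = 0.01800, h_1 = f(L/D)V²/2g = 1.893 m
Pipe 2: V = 0.5662 m/s, Re = 7.67×10^4, ε/D = 4.83×10^-6, f = 0.01892, h_2 = f(L/D)V²/2g = 1.322 m
Series → Q common, losses add: H = Σh = 3.215 m

H ≈ 3.22 m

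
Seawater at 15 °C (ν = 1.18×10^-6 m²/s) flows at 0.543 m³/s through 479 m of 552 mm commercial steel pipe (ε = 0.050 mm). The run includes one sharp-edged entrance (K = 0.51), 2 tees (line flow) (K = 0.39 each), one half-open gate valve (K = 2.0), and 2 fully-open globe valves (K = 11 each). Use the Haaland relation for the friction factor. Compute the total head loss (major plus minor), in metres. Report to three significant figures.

V = 4Q/(πD²) = 2.269 m/s; V²/2g = 0.2624 m
Re = 1.06×10^6, ε/D = 9.06×10^-5 → f = 0.01312 (Haaland)
Major: h_f = f(L/D)·V²/2g = 0.01312·867.8·0.2624 = 2.987 m
Minor: ΣK = 25.3; h_m = ΣK·V²/2g = 6.636 m
Total H_L = 2.987 + 6.636 = 9.623 m

H_L ≈ 9.62 m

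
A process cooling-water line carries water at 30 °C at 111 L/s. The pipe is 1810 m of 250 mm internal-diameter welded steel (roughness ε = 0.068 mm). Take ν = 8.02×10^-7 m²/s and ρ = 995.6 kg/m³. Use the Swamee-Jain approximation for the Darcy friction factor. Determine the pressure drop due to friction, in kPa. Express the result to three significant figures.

Δp ≈ 291 kPa

V = 4Q/(πD²) = 4·0.111/(π·0.250²) = 2.261 m/s
Re = VD/ν = 2.261·0.250/8.02×10^-7 = 7.05×10^5 → turbulent
ε/D = 0.068/250 = 2.72×10^-4
Swamee-Jain: f = 0.01579
h_f = f(L/D)V²/(2g) = 0.01579·(1810/0.250)·2.261²/(2·9.81) = 29.79 m
Δp = ρg·h_f = 995.6·9.81·29.79 = 290.9 kPa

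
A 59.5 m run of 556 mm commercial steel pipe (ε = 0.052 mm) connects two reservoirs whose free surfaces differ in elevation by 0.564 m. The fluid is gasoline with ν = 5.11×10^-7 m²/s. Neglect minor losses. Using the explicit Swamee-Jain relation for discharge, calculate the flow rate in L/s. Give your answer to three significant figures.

Q ≈ 701 L/s

Swamee-Jain (Type II): Q = -0.965·√(gD⁵h_f/L)·ln[ε/(3.7D) + √(3.17ν²L/(gD³h_f))]
√(gD⁵h_f/L) = √(9.81·0.556⁵·0.564/59.5) = 0.07029
ε/(3.7D) = 2.53×10^-5; √(3.17ν²L/(gD³h_f)) = 7.20×10^-6
Q = -0.965·0.07029·ln(3.247×10^-5) = 0.7010 m³/s
Check: V = 2.89 m/s, Re = 3.14×10^6, f = 0.01248, h_f = 0.567 m ≈ 0.564 m ✓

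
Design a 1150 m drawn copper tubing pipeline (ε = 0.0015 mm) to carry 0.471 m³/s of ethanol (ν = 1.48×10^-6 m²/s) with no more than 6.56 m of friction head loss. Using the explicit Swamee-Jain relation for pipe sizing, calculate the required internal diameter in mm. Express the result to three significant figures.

D ≈ 530 mm

Swamee-Jain (Type III): D = 0.66·[ε^1.25·(LQ²/(gh_f))^4.75 + ν·Q^9.4·(L/(gh_f))^5.2]^0.04
LQ²/(gh_f) = 3.964; L/(gh_f) = 17.87
Term 1 = ε^1.25·(…)^4.75 = 3.64×10^-5; Term 2 = ν·Q^9.4·(…)^5.2 = 0.00405
D = 0.66·(3.64×10^-5 + 0.00405)^0.04 = 0.5297 m = 530 mm
Check: V = 2.14 m/s, Re = 7.65×10^5, f = 0.01221, h_f = 6.17 m ≈ 6.56 m ✓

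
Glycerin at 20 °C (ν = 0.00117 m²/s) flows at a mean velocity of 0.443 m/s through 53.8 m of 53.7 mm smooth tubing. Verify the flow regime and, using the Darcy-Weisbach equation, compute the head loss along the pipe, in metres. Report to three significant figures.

h_f ≈ 31.5 m

Re = VD/ν = 0.443·0.05370/0.00117 = 20.3 → laminar (Re < 2300)
f = 64/Re = 3.148
h_f = f(L/D)V²/(2g) = 3.148·(53.8/0.05370)·0.443²/(2·9.81) = 31.54 m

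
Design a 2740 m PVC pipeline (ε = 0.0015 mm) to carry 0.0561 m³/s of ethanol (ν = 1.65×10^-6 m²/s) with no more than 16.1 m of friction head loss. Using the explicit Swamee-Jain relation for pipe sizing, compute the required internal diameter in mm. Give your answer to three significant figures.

Swamee-Jain (Type III): D = 0.66·[ε^1.25·(LQ²/(gh_f))^4.75 + ν·Q^9.4·(L/(gh_f))^5.2]^0.04
LQ²/(gh_f) = 0.05460; L/(gh_f) = 17.35
Term 1 = ε^1.25·(…)^4.75 = 5.27×10^-14; Term 2 = ν·Q^9.4·(…)^5.2 = 7.98×10^-12
D = 0.66·(5.27×10^-14 + 7.98×10^-12)^0.04 = 0.2375 m = 238 mm
Check: V = 1.27 m/s, Re = 1.82×10^5, f = 0.01587, h_f = 15.0 m ≈ 16.1 m ✓

D ≈ 238 mm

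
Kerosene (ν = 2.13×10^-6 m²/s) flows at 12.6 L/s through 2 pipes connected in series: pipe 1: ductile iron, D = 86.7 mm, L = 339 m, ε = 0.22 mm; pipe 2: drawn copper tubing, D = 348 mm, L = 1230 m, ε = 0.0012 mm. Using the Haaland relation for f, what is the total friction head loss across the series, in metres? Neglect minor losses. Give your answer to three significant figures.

Pipe 1: V = 2.134 m/s, Re = 8.69×10^4, ε/D = 0.00254, f = 0.02651, h_1 = f(L/D)V²/2g = 24.06 m
Pipe 2: V = 0.1325 m/s, Re = 2.16×10^4, ε/D = 3.45×10^-6, f = 0.02525, h_2 = f(L/D)V²/2g = 0.07982 m
Series → Q common, losses add: H = Σh = 24.14 m

H ≈ 24.1 m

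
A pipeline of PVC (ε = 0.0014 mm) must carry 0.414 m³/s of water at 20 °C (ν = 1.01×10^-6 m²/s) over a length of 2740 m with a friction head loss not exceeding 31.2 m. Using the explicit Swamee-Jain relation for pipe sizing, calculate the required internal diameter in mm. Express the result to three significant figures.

Swamee-Jain (Type III): D = 0.66·[ε^1.25·(LQ²/(gh_f))^4.75 + ν·Q^9.4·(L/(gh_f))^5.2]^0.04
LQ²/(gh_f) = 1.534; L/(gh_f) = 8.952
Term 1 = ε^1.25·(…)^4.75 = 3.68×10^-7; Term 2 = ν·Q^9.4·(…)^5.2 = 2.26×10^-5
D = 0.66·(3.68×10^-7 + 2.26×10^-5)^0.04 = 0.4305 m = 431 mm
Check: V = 2.84 m/s, Re = 1.21×10^6, f = 0.01133, h_f = 29.7 m ≈ 31.2 m ✓

D ≈ 431 mm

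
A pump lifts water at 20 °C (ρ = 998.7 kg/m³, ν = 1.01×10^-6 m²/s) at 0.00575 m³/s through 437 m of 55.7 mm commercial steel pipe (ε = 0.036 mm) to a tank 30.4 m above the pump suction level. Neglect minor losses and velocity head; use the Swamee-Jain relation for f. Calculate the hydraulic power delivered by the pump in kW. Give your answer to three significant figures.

P_hyd ≈ 4.28 kW

V = 4Q/(πD²) = 2.360 m/s; Re = 1.30×10^5; ε/D = 6.46×10^-4; f = 0.02043
h_f = f(L/D)V²/2g = 45.50 m
Total head H = z + h_f = 30.4 + 45.50 = 75.90 m
P_hyd = ρgQH = 998.7·9.81·0.00575·75.90 = 4.276 kW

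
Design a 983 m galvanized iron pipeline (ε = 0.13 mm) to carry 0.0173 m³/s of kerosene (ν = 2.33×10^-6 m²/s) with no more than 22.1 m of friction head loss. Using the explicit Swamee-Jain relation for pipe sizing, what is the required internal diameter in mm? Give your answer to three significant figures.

D ≈ 122 mm

Swamee-Jain (Type III): D = 0.66·[ε^1.25·(LQ²/(gh_f))^4.75 + ν·Q^9.4·(L/(gh_f))^5.2]^0.04
LQ²/(gh_f) = 0.001357; L/(gh_f) = 4.534
Term 1 = ε^1.25·(…)^4.75 = 3.33×10^-19; Term 2 = ν·Q^9.4·(…)^5.2 = 1.65×10^-19
D = 0.66·(3.33×10^-19 + 1.65×10^-19)^0.04 = 0.1223 m = 122 mm
Check: V = 1.47 m/s, Re = 7.73×10^4, f = 0.02314, h_f = 20.6 m ≈ 22.1 m ✓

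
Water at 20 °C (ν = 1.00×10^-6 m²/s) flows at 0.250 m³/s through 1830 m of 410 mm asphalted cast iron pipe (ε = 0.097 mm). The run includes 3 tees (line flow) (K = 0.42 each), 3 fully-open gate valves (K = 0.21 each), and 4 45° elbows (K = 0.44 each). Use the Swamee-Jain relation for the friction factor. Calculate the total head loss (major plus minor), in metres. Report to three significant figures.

H_L ≈ 13.2 m

V = 4Q/(πD²) = 1.894 m/s; V²/2g = 0.1828 m
Re = 7.76×10^5, ε/D = 2.37×10^-4 → f = 0.01537 (Swamee-Jain)
Major: h_f = f(L/D)·V²/2g = 0.01537·4463·0.1828 = 12.54 m
Minor: ΣK = 3.65; h_m = ΣK·V²/2g = 0.6671 m
Total H_L = 12.54 + 0.6671 = 13.20 m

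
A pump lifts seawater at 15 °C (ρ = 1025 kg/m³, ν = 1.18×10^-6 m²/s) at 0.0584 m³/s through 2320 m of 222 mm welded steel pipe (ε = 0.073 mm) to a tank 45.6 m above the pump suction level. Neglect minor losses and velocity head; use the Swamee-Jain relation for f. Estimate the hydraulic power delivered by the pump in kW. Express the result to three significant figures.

P_hyd ≈ 39.1 kW

V = 4Q/(πD²) = 1.509 m/s; Re = 2.84×10^5; ε/D = 3.29×10^-4; f = 0.01735
h_f = f(L/D)V²/2g = 21.03 m
Total head H = z + h_f = 45.6 + 21.03 = 66.63 m
P_hyd = ρgQH = 1025·9.81·0.0584·66.63 = 39.13 kW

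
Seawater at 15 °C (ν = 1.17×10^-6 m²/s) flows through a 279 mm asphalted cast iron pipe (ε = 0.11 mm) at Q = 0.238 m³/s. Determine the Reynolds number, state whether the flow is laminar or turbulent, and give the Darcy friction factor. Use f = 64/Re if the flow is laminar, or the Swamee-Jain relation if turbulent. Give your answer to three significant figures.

Re ≈ 9.28×10^5; turbulent; f ≈ 0.0166

V = 4Q/(πD²) = 3.893 m/s
Re = VD/ν = 3.893·0.279/1.17×10^-6 = 9.28×10^5
Re > 4000 → turbulent; ε/D = 3.94×10^-4
Swamee-Jain: f = 0.01658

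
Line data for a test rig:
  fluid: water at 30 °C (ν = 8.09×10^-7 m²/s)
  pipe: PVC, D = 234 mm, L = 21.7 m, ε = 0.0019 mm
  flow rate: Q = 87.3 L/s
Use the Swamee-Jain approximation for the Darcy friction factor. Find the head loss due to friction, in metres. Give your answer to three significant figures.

V = 4Q/(πD²) = 4·0.0873/(π·0.234²) = 2.030 m/s
Re = VD/ν = 2.030·0.234/8.09×10^-7 = 5.87×10^5 → turbulent
ε/D = 0.0019/234 = 8.12×10^-6
Swamee-Jain: f = 0.01287
h_f = f(L/D)V²/(2g) = 0.01287·(21.7/0.234)·2.030²/(2·9.81) = 0.2506 m

h_f ≈ 0.251 m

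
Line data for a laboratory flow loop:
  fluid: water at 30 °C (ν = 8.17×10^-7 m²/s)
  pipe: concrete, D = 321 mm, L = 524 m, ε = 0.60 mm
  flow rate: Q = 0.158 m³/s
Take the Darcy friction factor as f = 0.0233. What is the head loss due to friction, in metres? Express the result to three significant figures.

h_f ≈ 7.39 m

V = 4Q/(πD²) = 4·0.158/(π·0.321²) = 1.952 m/s
h_f = f(L/D)V²/(2g) = 0.02330·(524/0.321)·1.952²/(2·9.81) = 7.389 m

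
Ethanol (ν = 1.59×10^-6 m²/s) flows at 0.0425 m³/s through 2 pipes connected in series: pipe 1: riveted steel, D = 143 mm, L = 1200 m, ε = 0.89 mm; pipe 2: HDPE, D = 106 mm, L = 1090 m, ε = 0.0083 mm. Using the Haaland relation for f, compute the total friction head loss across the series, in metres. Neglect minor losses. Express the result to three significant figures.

H ≈ 279 m

Pipe 1: V = 2.646 m/s, Re = 2.38×10^5, ε/D = 0.00622, f = 0.03287, h_1 = f(L/D)V²/2g = 98.44 m
Pipe 2: V = 4.816 m/s, Re = 3.21×10^5, ε/D = 7.83×10^-5, f = 0.01489, h_2 = f(L/D)V²/2g = 181.0 m
Series → Q common, losses add: H = Σh = 279.4 m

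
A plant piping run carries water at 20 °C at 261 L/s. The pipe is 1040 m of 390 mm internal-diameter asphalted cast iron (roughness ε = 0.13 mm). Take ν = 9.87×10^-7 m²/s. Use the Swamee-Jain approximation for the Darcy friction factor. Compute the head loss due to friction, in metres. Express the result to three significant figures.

h_f ≈ 10.5 m

V = 4Q/(πD²) = 4·0.261/(π·0.390²) = 2.185 m/s
Re = VD/ν = 2.185·0.390/9.87×10^-7 = 8.63×10^5 → turbulent
ε/D = 0.13/390 = 3.33×10^-4
Swamee-Jain: f = 0.01615
h_f = f(L/D)V²/(2g) = 0.01615·(1040/0.390)·2.185²/(2·9.81) = 10.48 m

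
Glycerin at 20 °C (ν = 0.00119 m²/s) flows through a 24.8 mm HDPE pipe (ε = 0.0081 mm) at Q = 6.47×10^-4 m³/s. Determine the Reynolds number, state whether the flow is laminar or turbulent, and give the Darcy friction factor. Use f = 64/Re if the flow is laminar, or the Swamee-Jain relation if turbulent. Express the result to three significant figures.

Re ≈ 27.9; laminar; f = 64/Re ≈ 2.29

V = 4Q/(πD²) = 1.339 m/s
Re = VD/ν = 1.339·0.0248/0.00119 = 27.9
Re < 2300 → laminar → f = 64/Re = 2.293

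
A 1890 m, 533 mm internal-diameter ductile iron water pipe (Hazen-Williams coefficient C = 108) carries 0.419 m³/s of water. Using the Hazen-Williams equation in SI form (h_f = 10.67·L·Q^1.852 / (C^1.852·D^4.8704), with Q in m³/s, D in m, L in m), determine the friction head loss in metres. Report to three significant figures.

h_f = 10.67·1890·0.419^1.852 / (108^1.852·0.533^4.8704) = 14.79 m

h_f ≈ 14.8 m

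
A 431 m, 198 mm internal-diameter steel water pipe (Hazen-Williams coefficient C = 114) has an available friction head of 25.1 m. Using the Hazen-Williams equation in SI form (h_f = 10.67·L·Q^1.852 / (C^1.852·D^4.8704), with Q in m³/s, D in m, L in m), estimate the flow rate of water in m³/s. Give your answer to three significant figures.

Rearranging: Q = [h_f·C^1.852·D^4.8704 / (10.67·L)]^(1/1.852)
Q = [25.1·114^1.852·0.198^4.8704 / (10.67·431)]^0.540 = 0.09669 m³/s

Q ≈ 0.0967 m³/s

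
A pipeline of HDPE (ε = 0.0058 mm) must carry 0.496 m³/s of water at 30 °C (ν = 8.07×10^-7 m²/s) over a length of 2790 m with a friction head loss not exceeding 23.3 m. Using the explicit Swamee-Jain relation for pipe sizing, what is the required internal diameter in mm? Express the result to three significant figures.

Swamee-Jain (Type III): D = 0.66·[ε^1.25·(LQ²/(gh_f))^4.75 + ν·Q^9.4·(L/(gh_f))^5.2]^0.04
LQ²/(gh_f) = 3.003; L/(gh_f) = 12.21
Term 1 = ε^1.25·(…)^4.75 = 5.28×10^-5; Term 2 = ν·Q^9.4·(…)^5.2 = 4.95×10^-4
D = 0.66·(5.28×10^-5 + 4.95×10^-4)^0.04 = 0.4888 m = 489 mm
Check: V = 2.64 m/s, Re = 1.60×10^6, f = 0.01112, h_f = 22.6 m ≈ 23.3 m ✓

D ≈ 489 mm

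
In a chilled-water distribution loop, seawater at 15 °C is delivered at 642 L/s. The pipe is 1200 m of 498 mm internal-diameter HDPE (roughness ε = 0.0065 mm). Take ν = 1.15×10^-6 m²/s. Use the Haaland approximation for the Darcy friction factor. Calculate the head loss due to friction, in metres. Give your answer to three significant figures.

V = 4Q/(πD²) = 4·0.642/(π·0.498²) = 3.296 m/s
Re = VD/ν = 3.296·0.498/1.15×10^-6 = 1.43×10^6 → turbulent
ε/D = 0.0065/498 = 1.31×10^-5
Haaland: f = 0.01123
h_f = f(L/D)V²/(2g) = 0.01123·(1200/0.498)·3.296²/(2·9.81) = 14.98 m

h_f ≈ 15.0 m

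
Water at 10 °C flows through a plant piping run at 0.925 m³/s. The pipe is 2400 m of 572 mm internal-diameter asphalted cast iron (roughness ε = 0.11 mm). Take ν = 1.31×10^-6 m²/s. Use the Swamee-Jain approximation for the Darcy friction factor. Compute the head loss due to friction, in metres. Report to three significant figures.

h_f ≈ 39.8 m

V = 4Q/(πD²) = 4·0.925/(π·0.572²) = 3.600 m/s
Re = VD/ν = 3.600·0.572/1.31×10^-6 = 1.57×10^6 → turbulent
ε/D = 0.11/572 = 1.92×10^-4
Swamee-Jain: f = 0.01436
h_f = f(L/D)V²/(2g) = 0.01436·(2400/0.572)·3.600²/(2·9.81) = 39.79 m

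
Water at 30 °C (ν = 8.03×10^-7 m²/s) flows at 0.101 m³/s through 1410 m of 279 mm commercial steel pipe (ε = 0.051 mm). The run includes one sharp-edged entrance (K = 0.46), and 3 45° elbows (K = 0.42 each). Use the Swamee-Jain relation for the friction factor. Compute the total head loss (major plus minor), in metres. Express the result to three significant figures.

H_L ≈ 10.9 m

V = 4Q/(πD²) = 1.652 m/s; V²/2g = 0.1391 m
Re = 5.74×10^5, ε/D = 1.83×10^-4 → f = 0.01517 (Swamee-Jain)
Major: h_f = f(L/D)·V²/2g = 0.01517·5054·0.1391 = 10.66 m
Minor: ΣK = 1.72; h_m = ΣK·V²/2g = 0.2393 m
Total H_L = 10.66 + 0.2393 = 10.90 m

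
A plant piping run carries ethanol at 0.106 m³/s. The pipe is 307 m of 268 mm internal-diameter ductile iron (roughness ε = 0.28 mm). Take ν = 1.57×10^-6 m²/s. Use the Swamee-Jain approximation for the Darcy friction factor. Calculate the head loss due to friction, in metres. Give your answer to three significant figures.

h_f ≈ 4.30 m

V = 4Q/(πD²) = 4·0.106/(π·0.268²) = 1.879 m/s
Re = VD/ν = 1.879·0.268/1.57×10^-6 = 3.21×10^5 → turbulent
ε/D = 0.28/268 = 0.00104
Swamee-Jain: f = 0.02087
h_f = f(L/D)V²/(2g) = 0.02087·(307/0.268)·1.879²/(2·9.81) = 4.303 m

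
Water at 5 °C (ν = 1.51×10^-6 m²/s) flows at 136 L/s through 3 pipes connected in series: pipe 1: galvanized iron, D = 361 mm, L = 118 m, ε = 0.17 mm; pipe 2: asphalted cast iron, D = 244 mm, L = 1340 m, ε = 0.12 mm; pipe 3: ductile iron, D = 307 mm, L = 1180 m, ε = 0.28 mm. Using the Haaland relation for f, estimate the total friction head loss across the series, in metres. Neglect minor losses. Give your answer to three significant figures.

H ≈ 55.4 m

Pipe 1: V = 1.329 m/s, Re = 3.18×10^5, ε/D = 4.71×10^-4, f = 0.01783, h_1 = f(L/D)V²/2g = 0.5246 m
Pipe 2: V = 2.909 m/s, Re = 4.70×10^5, ε/D = 4.92×10^-4, f = 0.01758, h_2 = f(L/D)V²/2g = 41.62 m
Pipe 3: V = 1.837 m/s, Re = 3.74×10^5, ε/D = 9.12×10^-4, f = 0.01998, h_3 = f(L/D)V²/2g = 13.21 m
Series → Q common, losses add: H = Σh = 55.35 m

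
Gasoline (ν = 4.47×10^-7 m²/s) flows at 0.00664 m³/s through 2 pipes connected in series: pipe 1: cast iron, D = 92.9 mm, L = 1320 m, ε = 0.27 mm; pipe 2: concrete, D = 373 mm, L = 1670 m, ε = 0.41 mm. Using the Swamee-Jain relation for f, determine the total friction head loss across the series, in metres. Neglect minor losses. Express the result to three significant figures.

Pipe 1: V = 0.9796 m/s, Re = 2.04×10^5, ε/D = 0.00291, f = 0.02679, h_1 = f(L/D)V²/2g = 18.62 m
Pipe 2: V = 0.06077 m/s, Re = 5.07×10^4, ε/D = 0.00110, f = 0.02442, h_2 = f(L/D)V²/2g = 0.02058 m
Series → Q common, losses add: H = Σh = 18.64 m

H ≈ 18.6 m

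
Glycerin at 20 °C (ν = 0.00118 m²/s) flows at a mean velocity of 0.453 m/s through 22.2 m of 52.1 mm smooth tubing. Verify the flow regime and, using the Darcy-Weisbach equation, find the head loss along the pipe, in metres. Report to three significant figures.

Re = VD/ν = 0.453·0.05210/0.00118 = 20.0 → laminar (Re < 2300)
f = 64/Re = 3.200
h_f = f(L/D)V²/(2g) = 3.200·(22.2/0.05210)·0.453²/(2·9.81) = 14.26 m

h_f ≈ 14.3 m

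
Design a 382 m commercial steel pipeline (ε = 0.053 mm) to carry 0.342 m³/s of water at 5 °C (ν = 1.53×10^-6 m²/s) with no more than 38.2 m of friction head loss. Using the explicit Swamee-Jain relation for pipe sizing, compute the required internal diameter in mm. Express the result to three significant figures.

D ≈ 273 mm

Swamee-Jain (Type III): D = 0.66·[ε^1.25·(LQ²/(gh_f))^4.75 + ν·Q^9.4·(L/(gh_f))^5.2]^0.04
LQ²/(gh_f) = 0.1192; L/(gh_f) = 1.019
Term 1 = ε^1.25·(…)^4.75 = 1.85×10^-10; Term 2 = ν·Q^9.4·(…)^5.2 = 7.04×10^-11
D = 0.66·(1.85×10^-10 + 7.04×10^-11)^0.04 = 0.2728 m = 273 mm
Check: V = 5.85 m/s, Re = 1.04×10^6, f = 0.01467, h_f = 35.8 m ≈ 38.2 m ✓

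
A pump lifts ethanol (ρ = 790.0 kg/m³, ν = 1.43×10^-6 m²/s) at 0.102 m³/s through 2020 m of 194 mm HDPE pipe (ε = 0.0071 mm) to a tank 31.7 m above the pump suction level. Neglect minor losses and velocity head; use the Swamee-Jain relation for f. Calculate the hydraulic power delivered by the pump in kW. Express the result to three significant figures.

V = 4Q/(πD²) = 3.451 m/s; Re = 4.68×10^5; ε/D = 3.66×10^-5; f = 0.01379
h_f = f(L/D)V²/2g = 87.11 m
Total head H = z + h_f = 31.7 + 87.11 = 118.8 m
P_hyd = ρgQH = 790.0·9.81·0.102·118.8 = 93.92 kW

P_hyd ≈ 93.9 kW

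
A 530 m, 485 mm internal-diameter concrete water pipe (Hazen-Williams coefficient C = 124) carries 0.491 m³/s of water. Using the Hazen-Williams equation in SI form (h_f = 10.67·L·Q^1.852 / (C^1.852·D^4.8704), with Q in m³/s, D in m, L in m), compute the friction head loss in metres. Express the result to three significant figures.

h_f ≈ 6.82 m

h_f = 10.67·530·0.491^1.852 / (124^1.852·0.485^4.8704) = 6.821 m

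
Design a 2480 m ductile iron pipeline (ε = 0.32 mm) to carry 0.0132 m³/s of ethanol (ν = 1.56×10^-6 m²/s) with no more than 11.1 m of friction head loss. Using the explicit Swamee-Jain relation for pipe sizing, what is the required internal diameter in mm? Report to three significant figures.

D ≈ 156 mm

Swamee-Jain (Type III): D = 0.66·[ε^1.25·(LQ²/(gh_f))^4.75 + ν·Q^9.4·(L/(gh_f))^5.2]^0.04
LQ²/(gh_f) = 0.003968; L/(gh_f) = 22.78
Term 1 = ε^1.25·(…)^4.75 = 1.68×10^-16; Term 2 = ν·Q^9.4·(…)^5.2 = 3.85×10^-17
D = 0.66·(1.68×10^-16 + 3.85×10^-17)^0.04 = 0.1556 m = 156 mm
Check: V = 0.694 m/s, Re = 6.92×10^4, f = 0.02614, h_f = 10.2 m ≈ 11.1 m ✓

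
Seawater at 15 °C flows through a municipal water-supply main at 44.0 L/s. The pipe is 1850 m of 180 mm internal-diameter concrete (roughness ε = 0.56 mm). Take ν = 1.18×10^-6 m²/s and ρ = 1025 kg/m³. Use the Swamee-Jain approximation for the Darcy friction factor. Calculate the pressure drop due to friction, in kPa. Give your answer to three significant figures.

V = 4Q/(πD²) = 4·0.0440/(π·0.180²) = 1.729 m/s
Re = VD/ν = 1.729·0.180/1.18×10^-6 = 2.64×10^5 → turbulent
ε/D = 0.56/180 = 0.00311
Swamee-Jain: f = 0.02709
h_f = f(L/D)V²/(2g) = 0.02709·(1850/0.180)·1.729²/(2·9.81) = 42.43 m
Δp = ρg·h_f = 1025·9.81·42.43 = 426.6 kPa

Δp ≈ 427 kPa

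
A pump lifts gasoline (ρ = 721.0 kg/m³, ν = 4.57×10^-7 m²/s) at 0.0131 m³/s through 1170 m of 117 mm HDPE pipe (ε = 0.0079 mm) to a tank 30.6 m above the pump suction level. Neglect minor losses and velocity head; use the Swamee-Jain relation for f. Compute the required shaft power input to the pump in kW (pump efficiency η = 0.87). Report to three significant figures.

V = 4Q/(πD²) = 1.218 m/s; Re = 3.12×10^5; ε/D = 6.75×10^-5; f = 0.01503
h_f = f(L/D)V²/2g = 11.37 m
Total head H = z + h_f = 30.6 + 11.37 = 41.97 m
P_hyd = ρgQH = 721.0·9.81·0.0131·41.97 = 3.889 kW
P_shaft = P_hyd/η = 3.889/0.87 = 4.470 kW

P_shaft ≈ 4.47 kW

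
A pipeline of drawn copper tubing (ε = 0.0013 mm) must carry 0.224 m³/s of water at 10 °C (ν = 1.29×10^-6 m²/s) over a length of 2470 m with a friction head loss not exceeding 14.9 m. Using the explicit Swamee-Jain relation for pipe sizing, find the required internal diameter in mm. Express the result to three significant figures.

Swamee-Jain (Type III): D = 0.66·[ε^1.25·(LQ²/(gh_f))^4.75 + ν·Q^9.4·(L/(gh_f))^5.2]^0.04
LQ²/(gh_f) = 0.8479; L/(gh_f) = 16.90
Term 1 = ε^1.25·(…)^4.75 = 2.00×10^-8; Term 2 = ν·Q^9.4·(…)^5.2 = 2.44×10^-6
D = 0.66·(2.00×10^-8 + 2.44×10^-6)^0.04 = 0.3937 m = 394 mm
Check: V = 1.84 m/s, Re = 5.62×10^5, f = 0.01288, h_f = 13.9 m ≈ 14.9 m ✓

D ≈ 394 mm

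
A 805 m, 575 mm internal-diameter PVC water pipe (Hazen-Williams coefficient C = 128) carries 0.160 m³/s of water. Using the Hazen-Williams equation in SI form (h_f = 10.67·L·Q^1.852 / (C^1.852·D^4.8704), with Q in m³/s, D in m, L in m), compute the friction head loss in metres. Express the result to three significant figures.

h_f = 10.67·805·0.160^1.852 / (128^1.852·0.575^4.8704) = 0.5345 m

h_f ≈ 0.535 m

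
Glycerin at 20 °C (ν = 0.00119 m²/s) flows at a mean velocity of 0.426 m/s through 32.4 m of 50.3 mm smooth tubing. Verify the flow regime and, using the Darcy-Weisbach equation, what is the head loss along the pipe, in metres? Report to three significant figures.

Re = VD/ν = 0.426·0.05030/0.00119 = 18.0 → laminar (Re < 2300)
f = 64/Re = 3.554
h_f = f(L/D)V²/(2g) = 3.554·(32.4/0.05030)·0.426²/(2·9.81) = 21.18 m

h_f ≈ 21.2 m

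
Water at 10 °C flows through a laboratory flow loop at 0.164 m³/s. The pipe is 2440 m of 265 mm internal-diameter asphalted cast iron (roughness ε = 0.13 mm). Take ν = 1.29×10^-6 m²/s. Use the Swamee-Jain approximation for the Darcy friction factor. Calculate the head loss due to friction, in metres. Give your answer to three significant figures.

V = 4Q/(πD²) = 4·0.164/(π·0.265²) = 2.973 m/s
Re = VD/ν = 2.973·0.265/1.29×10^-6 = 6.11×10^5 → turbulent
ε/D = 0.13/265 = 4.91×10^-4
Swamee-Jain: f = 0.01755
h_f = f(L/D)V²/(2g) = 0.01755·(2440/0.265)·2.973²/(2·9.81) = 72.82 m

h_f ≈ 72.8 m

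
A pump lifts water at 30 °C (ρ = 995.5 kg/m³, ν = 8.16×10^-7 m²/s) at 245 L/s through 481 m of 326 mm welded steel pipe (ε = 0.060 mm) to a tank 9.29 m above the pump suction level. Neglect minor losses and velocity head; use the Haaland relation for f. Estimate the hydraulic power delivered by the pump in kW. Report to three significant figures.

V = 4Q/(πD²) = 2.935 m/s; Re = 1.17×10^6; ε/D = 1.84×10^-4; f = 0.01430
h_f = f(L/D)V²/2g = 9.265 m
Total head H = z + h_f = 9.29 + 9.265 = 18.56 m
P_hyd = ρgQH = 995.5·9.81·0.245·18.56 = 44.40 kW

P_hyd ≈ 44.4 kW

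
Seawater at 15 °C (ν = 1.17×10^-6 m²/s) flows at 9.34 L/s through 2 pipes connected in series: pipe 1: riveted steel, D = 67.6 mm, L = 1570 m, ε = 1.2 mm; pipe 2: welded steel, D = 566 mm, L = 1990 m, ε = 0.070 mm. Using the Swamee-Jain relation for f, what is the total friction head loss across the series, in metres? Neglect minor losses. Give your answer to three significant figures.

H ≈ 376 m

Pipe 1: V = 2.602 m/s, Re = 1.50×10^5, ε/D = 0.0178, f = 0.04694, h_1 = f(L/D)V²/2g = 376.3 m
Pipe 2: V = 0.03712 m/s, Re = 1.80×10^4, ε/D = 1.24×10^-4, f = 0.02682, h_2 = f(L/D)V²/2g = 0.006622 m
Series → Q common, losses add: H = Σh = 376.3 m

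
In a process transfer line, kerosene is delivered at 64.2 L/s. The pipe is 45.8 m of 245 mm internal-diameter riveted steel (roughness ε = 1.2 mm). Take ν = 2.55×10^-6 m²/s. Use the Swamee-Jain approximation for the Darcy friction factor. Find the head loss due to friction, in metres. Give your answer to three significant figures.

V = 4Q/(πD²) = 4·0.0642/(π·0.245²) = 1.362 m/s
Re = VD/ν = 1.362·0.245/2.55×10^-6 = 1.31×10^5 → turbulent
ε/D = 1.2/245 = 0.00490
Swamee-Jain: f = 0.03113
h_f = f(L/D)V²/(2g) = 0.03113·(45.8/0.245)·1.362²/(2·9.81) = 0.5501 m

h_f ≈ 0.550 m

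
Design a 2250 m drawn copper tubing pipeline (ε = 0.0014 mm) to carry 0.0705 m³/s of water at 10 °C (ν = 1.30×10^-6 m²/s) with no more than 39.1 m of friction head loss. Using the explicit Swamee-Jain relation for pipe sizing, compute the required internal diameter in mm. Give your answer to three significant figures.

Swamee-Jain (Type III): D = 0.66·[ε^1.25·(LQ²/(gh_f))^4.75 + ν·Q^9.4·(L/(gh_f))^5.2]^0.04
LQ²/(gh_f) = 0.02916; L/(gh_f) = 5.866
Term 1 = ε^1.25·(…)^4.75 = 2.46×10^-15; Term 2 = ν·Q^9.4·(…)^5.2 = 1.92×10^-13
D = 0.66·(2.46×10^-15 + 1.92×10^-13)^0.04 = 0.2047 m = 205 mm
Check: V = 2.14 m/s, Re = 3.37×10^5, f = 0.01415, h_f = 36.4 m ≈ 39.1 m ✓

D ≈ 205 mm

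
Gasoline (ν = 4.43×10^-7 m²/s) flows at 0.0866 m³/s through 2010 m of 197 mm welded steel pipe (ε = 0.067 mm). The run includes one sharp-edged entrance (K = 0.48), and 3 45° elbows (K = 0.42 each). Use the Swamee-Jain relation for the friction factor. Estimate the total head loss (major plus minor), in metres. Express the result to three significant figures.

V = 4Q/(πD²) = 2.841 m/s; V²/2g = 0.4114 m
Re = 1.26×10^6, ε/D = 3.40×10^-4 → f = 0.01597 (Swamee-Jain)
Major: h_f = f(L/D)·V²/2g = 0.01597·10203·0.4114 = 67.03 m
Minor: ΣK = 1.74; h_m = ΣK·V²/2g = 0.7159 m
Total H_L = 67.03 + 0.7159 = 67.74 m

H_L ≈ 67.7 m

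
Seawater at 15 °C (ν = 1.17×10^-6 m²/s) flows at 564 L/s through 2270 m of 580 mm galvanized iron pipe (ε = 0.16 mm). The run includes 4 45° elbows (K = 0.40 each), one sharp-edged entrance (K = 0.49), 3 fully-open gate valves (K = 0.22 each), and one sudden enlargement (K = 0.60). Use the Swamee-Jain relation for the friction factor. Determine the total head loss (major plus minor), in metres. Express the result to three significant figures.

V = 4Q/(πD²) = 2.135 m/s; V²/2g = 0.2323 m
Re = 1.06×10^6, ε/D = 2.76×10^-4 → f = 0.01550 (Swamee-Jain)
Major: h_f = f(L/D)·V²/2g = 0.01550·3914·0.2323 = 14.09 m
Minor: ΣK = 3.35; h_m = ΣK·V²/2g = 0.7781 m
Total H_L = 14.09 + 0.7781 = 14.86 m

H_L ≈ 14.9 m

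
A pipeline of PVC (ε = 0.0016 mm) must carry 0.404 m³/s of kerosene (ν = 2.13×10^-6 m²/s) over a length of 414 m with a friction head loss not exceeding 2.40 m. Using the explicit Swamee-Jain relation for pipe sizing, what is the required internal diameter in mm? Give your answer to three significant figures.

D ≈ 506 mm

Swamee-Jain (Type III): D = 0.66·[ε^1.25·(LQ²/(gh_f))^4.75 + ν·Q^9.4·(L/(gh_f))^5.2]^0.04
LQ²/(gh_f) = 2.870; L/(gh_f) = 17.58
Term 1 = ε^1.25·(…)^4.75 = 8.51×10^-6; Term 2 = ν·Q^9.4·(…)^5.2 = 0.00127
D = 0.66·(8.51×10^-6 + 0.00127)^0.04 = 0.5056 m = 506 mm
Check: V = 2.01 m/s, Re = 4.78×10^5, f = 0.01325, h_f = 2.24 m ≈ 2.40 m ✓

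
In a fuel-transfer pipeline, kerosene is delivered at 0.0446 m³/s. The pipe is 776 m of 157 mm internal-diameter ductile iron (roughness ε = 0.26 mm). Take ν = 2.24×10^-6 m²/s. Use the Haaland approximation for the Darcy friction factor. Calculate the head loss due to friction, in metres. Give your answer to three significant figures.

V = 4Q/(πD²) = 4·0.0446/(π·0.157²) = 2.304 m/s
Re = VD/ν = 2.304·0.157/2.24×10^-6 = 1.61×10^5 → turbulent
ε/D = 0.26/157 = 0.00166
Haaland: f = 0.02342
h_f = f(L/D)V²/(2g) = 0.02342·(776/0.157)·2.304²/(2·9.81) = 31.32 m

h_f ≈ 31.3 m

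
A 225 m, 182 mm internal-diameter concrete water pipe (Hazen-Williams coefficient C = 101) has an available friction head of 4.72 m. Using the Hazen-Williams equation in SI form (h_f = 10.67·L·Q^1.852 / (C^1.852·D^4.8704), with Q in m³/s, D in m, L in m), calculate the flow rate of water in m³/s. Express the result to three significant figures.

Q ≈ 0.0395 m³/s

Rearranging: Q = [h_f·C^1.852·D^4.8704 / (10.67·L)]^(1/1.852)
Q = [4.72·101^1.852·0.182^4.8704 / (10.67·225)]^0.540 = 0.03955 m³/s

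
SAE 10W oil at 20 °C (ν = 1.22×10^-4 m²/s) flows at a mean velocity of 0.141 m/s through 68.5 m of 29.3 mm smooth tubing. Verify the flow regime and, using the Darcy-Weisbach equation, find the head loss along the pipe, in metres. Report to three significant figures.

Re = VD/ν = 0.141·0.02930/1.22×10^-4 = 33.9 → laminar (Re < 2300)
f = 64/Re = 1.890
h_f = f(L/D)V²/(2g) = 1.890·(68.5/0.02930)·0.141²/(2·9.81) = 4.477 m

h_f ≈ 4.48 m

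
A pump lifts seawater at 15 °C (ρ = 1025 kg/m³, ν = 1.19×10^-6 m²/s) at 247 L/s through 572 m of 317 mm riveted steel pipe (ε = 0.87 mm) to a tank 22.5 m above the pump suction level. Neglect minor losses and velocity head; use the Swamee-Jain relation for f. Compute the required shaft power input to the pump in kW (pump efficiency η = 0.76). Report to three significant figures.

V = 4Q/(πD²) = 3.130 m/s; Re = 8.34×10^5; ε/D = 0.00274; f = 0.02578
h_f = f(L/D)V²/2g = 23.22 m
Total head H = z + h_f = 22.5 + 23.22 = 45.72 m
P_hyd = ρgQH = 1025·9.81·0.247·45.72 = 113.6 kW
P_shaft = P_hyd/η = 113.6/0.76 = 149.4 kW

P_shaft ≈ 149 kW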